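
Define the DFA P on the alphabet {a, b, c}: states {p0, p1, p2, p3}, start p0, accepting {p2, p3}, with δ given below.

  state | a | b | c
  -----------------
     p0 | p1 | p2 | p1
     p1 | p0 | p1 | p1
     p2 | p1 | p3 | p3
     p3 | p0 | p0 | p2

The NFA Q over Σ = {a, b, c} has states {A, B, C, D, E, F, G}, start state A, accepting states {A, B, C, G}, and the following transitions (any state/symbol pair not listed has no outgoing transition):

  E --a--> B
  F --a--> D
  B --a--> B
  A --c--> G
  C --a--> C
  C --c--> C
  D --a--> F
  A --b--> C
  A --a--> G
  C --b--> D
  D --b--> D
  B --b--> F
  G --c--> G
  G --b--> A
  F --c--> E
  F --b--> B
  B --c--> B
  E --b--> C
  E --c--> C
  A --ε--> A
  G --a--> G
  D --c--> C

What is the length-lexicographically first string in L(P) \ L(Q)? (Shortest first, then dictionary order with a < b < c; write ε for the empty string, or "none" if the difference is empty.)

The string bb is accepted by P but not by Q.
No shorter string lies in the difference, and bb is the lexicographically first length-2 string in L(P) \ L(Q).

bb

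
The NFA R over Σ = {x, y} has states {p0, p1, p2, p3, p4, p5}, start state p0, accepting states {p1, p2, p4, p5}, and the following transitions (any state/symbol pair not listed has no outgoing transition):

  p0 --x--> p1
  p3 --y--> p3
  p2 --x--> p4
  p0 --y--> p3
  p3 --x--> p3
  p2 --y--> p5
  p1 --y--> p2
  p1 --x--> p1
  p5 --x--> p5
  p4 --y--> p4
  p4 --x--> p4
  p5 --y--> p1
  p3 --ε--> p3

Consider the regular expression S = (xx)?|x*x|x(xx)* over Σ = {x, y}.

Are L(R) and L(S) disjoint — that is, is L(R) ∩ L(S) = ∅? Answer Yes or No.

No

The string x is accepted by both R and S.
Hence L(R) ∩ L(S) ≠ ∅.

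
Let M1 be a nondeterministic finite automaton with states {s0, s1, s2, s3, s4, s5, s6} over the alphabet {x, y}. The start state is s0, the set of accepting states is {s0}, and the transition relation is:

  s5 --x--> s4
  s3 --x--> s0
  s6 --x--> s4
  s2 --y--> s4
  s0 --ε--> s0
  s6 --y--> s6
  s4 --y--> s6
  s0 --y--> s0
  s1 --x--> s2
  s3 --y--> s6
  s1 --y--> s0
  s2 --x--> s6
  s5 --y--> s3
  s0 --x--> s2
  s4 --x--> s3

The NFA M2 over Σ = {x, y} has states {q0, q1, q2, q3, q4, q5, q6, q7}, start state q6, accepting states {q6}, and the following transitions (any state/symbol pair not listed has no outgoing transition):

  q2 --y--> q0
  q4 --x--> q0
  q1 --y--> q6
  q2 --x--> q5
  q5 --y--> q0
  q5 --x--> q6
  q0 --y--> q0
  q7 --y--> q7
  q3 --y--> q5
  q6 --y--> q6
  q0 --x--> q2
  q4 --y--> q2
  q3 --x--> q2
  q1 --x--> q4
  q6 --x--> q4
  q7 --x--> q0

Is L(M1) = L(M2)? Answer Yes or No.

Yes

Exploring the product automaton M1 × M2 from the start pair (s0, q6), following both machines on each input symbol, reaches 5 state pairs: (s0, q6), (s2, q4), (s6, q0), (s4, q2), (s3, q5).
M1 accepts in {s0} and M2 accepts in {q6}. In every reachable pair the two components are either both accepting — (s0, q6) — or both non-accepting, so no string is accepted by exactly one of the machines: L(M1) \ L(M2) and L(M2) \ L(M1) are both empty.
Hence every string is accepted by M1 iff it is accepted by M2, and the two languages coincide.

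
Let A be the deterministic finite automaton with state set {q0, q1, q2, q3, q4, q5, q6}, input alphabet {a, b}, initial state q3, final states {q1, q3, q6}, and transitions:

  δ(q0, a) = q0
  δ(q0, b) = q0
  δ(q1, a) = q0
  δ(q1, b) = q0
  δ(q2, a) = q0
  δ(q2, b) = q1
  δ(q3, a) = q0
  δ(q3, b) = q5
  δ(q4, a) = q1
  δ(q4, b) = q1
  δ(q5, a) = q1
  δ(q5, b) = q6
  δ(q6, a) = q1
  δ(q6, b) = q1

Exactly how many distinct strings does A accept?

5

The useful subgraph on states {q1, q3, q5, q6} is acyclic, so L(A) is finite; the longest accepting path visits 4 useful states, giving maximum string length 3.
Counting accepting paths from q3 by length: 1 of length 0, 2 of length 2, 2 of length 3. Total 5.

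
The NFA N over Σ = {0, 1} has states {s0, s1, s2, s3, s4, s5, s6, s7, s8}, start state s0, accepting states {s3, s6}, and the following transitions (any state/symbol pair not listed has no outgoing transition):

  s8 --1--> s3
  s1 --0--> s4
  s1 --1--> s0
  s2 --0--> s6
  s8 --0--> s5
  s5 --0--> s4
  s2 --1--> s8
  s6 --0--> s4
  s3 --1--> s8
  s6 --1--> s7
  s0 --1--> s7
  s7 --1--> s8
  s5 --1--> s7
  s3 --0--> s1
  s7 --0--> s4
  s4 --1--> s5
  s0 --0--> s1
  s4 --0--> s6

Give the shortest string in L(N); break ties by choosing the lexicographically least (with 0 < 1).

000

A breadth-first search from s0 reaches an accepting state first via the path s0 → s1 → s4 → s6 on input 000.
No string of length < 3 is accepted (BFS exhausts all shorter strings without reaching an accepting state), and 000 is the lexicographically least accepting string of length 3.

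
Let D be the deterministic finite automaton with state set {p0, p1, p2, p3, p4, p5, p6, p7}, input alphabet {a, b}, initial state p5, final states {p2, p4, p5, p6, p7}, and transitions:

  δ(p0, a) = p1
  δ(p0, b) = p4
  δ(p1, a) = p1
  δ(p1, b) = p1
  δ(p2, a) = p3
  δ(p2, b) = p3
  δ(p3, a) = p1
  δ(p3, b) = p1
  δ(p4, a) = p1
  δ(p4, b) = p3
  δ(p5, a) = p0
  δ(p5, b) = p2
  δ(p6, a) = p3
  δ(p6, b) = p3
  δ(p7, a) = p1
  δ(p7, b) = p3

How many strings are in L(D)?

The useful subgraph on states {p0, p2, p4, p5} is acyclic, so L(D) is finite; the longest accepting path visits 3 useful states, giving maximum string length 2.
Counting accepting paths from p5 by length: 1 of length 0, 1 of length 1, 1 of length 2. Total 3.

3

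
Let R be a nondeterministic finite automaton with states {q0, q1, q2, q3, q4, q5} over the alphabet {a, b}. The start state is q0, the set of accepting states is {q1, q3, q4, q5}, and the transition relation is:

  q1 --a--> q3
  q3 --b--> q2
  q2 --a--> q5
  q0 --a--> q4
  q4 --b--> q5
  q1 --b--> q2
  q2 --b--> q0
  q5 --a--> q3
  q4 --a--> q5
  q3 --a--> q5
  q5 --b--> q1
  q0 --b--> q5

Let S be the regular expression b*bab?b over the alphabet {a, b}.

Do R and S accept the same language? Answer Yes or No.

No

The string a is accepted by R but rejected by S.
So L(R) ≠ L(S).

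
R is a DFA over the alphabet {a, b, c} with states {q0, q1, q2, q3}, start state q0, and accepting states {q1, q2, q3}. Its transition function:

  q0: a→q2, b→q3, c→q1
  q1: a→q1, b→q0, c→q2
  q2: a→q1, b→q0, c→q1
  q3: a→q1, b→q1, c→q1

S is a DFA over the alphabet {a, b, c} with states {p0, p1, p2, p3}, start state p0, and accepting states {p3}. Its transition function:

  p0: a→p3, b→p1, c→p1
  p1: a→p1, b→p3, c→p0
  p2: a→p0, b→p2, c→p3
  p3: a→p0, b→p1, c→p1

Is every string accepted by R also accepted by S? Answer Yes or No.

No

The string b is in L(R) but not in L(S).
So L(R) ⊄ L(S).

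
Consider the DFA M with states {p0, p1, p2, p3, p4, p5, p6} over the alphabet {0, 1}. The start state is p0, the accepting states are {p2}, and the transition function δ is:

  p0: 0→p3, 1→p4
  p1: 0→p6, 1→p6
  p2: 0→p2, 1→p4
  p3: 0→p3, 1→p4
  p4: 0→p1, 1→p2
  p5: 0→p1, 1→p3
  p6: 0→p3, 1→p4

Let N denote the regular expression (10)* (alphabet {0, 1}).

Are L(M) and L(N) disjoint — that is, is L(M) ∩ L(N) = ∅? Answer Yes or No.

Converting the expression N to a DFA (subset construction, then merging equivalent states) gives the minimal DFA with states {n0, n1, n2}, start state n0, accepting states {n0} and transitions n0: 0→n1, 1→n2; n1: 0→n1, 1→n1; n2: 0→n0, 1→n1.
Exploring the product automaton M × N from the start pair (p0, n0), following both machines on each input symbol, reaches 10 state pairs: (p0, n0), (p3, n1), (p4, n2), (p4, n1), (p1, n0), (p2, n1), (p1, n1), (p6, n1), (p6, n2), (p3, n0).
M accepts in {p2} and N accepts in {n0}; no reachable pair has both components accepting, so no string drives both machines to acceptance simultaneously and L(M) ∩ L(N) = ∅.
So no string is accepted by both, and the intersection is empty.

Yes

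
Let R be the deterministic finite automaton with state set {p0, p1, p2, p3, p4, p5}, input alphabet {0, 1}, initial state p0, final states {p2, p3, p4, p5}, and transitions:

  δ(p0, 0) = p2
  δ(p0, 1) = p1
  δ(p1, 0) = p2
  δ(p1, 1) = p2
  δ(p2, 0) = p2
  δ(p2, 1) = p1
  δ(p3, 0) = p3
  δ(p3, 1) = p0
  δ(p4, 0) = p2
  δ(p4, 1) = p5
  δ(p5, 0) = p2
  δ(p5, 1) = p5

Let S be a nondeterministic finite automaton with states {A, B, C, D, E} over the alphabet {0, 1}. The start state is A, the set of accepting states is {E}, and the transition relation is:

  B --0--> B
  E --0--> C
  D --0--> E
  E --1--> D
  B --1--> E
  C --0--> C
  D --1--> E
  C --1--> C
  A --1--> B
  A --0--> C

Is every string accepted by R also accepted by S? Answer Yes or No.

The string 0 is in L(R) but not in L(S).
So L(R) ⊄ L(S).

No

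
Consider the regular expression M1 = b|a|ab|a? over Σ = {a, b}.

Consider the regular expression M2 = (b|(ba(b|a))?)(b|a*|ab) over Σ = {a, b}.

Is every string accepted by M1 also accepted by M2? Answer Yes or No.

Yes

Converting the expression M1 to a DFA (subset construction, then merging equivalent states) gives the minimal DFA with states {r0, r1, r2, r3}, start state r0, accepting states {r0, r1, r2} and transitions r0: a→r1, b→r2; r1: a→r3, b→r2; r2: a→r3, b→r3; r3: a→r3, b→r3.
Converting the expression M2 to a DFA (subset construction, then merging equivalent states) gives the minimal DFA with states {t0, t1, t2, t3, t4, t5, t6, t7}, start state t0, accepting states {t0, t1, t2, t3, t4, t5, t7} and transitions t0: a→t1, b→t2; t1: a→t3, b→t4; t2: a→t5, b→t4; t3: a→t3, b→t6; t4: a→t6, b→t6; t5: a→t7, b→t7; t6: a→t6, b→t6; t7: a→t1, b→t4.
Exploring the product automaton M1 × M2 from the start pair (r0, t0), following both machines on each input symbol, reaches 10 state pairs: (r0, t0), (r1, t1), (r2, t2), (r3, t3), (r2, t4), (r3, t5), (r3, t4), (r3, t6), (r3, t7), (r3, t1).
M1 accepts in {r0, r1, r2} and M2 accepts in {t0, t1, t2, t3, t4, t5, t7}. The reachable pairs whose M1-component is accepting are (r0, t0), (r1, t1), (r2, t2), (r2, t4); in each of them the M2-component is accepting too, so the product for L(M1) \ L(M2) (M1-component accepting, M2-component rejecting) has no reachable accepting pair and the difference is empty.
Hence every string in L(M1) is also in L(M2).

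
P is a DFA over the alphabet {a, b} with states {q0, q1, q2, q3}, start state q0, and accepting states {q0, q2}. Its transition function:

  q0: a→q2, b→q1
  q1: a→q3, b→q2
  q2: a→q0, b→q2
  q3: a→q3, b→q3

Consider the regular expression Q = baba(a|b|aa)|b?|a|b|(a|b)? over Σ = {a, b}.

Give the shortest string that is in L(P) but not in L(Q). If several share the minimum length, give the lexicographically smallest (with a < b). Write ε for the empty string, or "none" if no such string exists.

The string aa is accepted by P but not by Q.
No shorter string lies in the difference, and aa is the lexicographically first length-2 string in L(P) \ L(Q).

aa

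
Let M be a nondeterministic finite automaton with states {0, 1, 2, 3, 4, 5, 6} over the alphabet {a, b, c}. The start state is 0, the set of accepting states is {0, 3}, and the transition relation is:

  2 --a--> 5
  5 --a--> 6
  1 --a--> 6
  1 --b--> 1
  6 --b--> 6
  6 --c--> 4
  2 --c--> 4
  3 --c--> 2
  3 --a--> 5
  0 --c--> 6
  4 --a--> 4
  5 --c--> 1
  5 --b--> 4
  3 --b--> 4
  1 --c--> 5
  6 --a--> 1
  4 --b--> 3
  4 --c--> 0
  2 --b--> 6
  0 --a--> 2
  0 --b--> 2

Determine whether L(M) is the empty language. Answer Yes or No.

No

The empty string ε is accepted: the run 0 ends in the accepting state 0.
Since at least one string is accepted, L(M) is not empty.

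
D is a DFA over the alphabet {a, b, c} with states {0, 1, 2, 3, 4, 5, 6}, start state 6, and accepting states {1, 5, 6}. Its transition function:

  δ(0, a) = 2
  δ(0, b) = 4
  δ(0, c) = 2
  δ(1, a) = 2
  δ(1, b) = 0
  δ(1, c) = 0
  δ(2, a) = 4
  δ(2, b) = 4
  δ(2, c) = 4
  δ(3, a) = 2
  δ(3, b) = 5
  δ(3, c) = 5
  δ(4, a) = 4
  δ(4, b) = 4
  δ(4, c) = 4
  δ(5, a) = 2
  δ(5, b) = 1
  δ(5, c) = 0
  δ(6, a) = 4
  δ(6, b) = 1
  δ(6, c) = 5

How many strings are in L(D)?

4

The useful subgraph on states {1, 5, 6} is acyclic, so L(D) is finite; the longest accepting path visits 3 useful states, giving maximum string length 2.
Counting accepting paths from 6 by length: 1 of length 0, 2 of length 1, 1 of length 2. Total 4.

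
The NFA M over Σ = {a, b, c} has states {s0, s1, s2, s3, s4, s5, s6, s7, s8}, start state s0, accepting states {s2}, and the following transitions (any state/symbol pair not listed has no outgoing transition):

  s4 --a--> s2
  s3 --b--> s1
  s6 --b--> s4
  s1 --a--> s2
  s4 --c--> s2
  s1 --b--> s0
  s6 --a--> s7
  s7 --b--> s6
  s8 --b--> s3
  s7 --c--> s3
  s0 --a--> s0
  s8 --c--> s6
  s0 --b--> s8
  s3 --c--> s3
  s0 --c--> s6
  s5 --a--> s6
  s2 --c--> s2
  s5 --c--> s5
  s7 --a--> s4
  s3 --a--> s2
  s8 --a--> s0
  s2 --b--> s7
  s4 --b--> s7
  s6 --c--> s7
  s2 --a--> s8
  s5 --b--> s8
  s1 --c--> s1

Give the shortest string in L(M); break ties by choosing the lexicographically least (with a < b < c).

bba

A breadth-first search from s0 reaches an accepting state first via the path s0 → s8 → s3 → s2 on input bba.
No string of length < 3 is accepted (BFS exhausts all shorter strings without reaching an accepting state), and bba is the lexicographically least accepting string of length 3.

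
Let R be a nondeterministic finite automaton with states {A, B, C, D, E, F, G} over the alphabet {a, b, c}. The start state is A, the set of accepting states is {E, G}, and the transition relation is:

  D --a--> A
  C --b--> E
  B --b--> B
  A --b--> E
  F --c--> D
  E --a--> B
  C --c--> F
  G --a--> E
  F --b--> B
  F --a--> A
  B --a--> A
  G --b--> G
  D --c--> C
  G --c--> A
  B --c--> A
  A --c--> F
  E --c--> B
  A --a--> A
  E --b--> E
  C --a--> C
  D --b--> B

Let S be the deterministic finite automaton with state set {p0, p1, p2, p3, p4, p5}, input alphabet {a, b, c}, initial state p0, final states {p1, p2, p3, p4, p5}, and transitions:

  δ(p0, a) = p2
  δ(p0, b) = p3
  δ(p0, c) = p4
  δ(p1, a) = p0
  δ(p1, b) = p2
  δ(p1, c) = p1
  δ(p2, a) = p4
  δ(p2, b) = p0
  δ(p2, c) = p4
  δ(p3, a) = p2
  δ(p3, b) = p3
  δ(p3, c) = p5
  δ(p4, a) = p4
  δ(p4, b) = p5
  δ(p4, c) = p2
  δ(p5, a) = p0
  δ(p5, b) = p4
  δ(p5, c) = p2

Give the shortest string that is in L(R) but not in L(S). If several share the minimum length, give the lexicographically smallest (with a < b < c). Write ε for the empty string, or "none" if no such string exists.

ab

The string ab is accepted by R but not by S.
No shorter string lies in the difference, and ab is the lexicographically first length-2 string in L(R) \ L(S).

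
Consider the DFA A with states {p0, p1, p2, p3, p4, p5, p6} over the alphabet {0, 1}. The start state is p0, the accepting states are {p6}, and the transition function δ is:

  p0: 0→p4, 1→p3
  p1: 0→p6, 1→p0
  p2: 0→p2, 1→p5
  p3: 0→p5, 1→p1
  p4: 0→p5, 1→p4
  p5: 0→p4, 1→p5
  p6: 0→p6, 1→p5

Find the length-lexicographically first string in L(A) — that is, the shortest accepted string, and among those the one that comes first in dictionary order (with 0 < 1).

110

A breadth-first search from p0 reaches an accepting state first via the path p0 → p3 → p1 → p6 on input 110.
No string of length < 3 is accepted (BFS exhausts all shorter strings without reaching an accepting state), and 110 is the lexicographically least accepting string of length 3.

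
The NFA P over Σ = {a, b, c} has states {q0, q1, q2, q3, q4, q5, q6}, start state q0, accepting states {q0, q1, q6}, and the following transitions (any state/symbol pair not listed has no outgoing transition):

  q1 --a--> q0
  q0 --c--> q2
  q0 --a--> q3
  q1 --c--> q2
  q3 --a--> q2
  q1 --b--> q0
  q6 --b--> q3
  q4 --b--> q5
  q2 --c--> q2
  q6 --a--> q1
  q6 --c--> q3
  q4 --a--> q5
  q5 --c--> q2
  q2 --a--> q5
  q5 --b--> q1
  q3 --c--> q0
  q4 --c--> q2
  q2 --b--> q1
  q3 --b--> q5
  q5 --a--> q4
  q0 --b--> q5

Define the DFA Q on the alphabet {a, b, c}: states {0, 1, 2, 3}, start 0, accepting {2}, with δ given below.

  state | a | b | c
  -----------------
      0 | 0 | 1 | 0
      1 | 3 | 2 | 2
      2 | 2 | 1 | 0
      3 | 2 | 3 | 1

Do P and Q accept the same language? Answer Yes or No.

The empty string ε is accepted by P but rejected by Q.
So L(P) ≠ L(Q).

No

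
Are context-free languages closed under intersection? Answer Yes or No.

No

{aⁿbⁿcᵐ : m,n≥0} and {aᵐbⁿcⁿ : m,n≥0} are both context-free, but their intersection {aⁿbⁿcⁿ : n≥0} is not (pumping lemma).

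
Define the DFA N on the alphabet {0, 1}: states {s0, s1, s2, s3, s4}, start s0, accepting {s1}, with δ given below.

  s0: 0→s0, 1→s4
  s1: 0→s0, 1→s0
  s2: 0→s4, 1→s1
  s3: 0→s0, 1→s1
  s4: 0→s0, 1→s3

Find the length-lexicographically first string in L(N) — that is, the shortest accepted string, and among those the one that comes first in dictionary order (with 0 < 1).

111

A breadth-first search from s0 reaches an accepting state first via the path s0 → s4 → s3 → s1 on input 111.
No string of length < 3 is accepted (BFS exhausts all shorter strings without reaching an accepting state), and 111 is the lexicographically least accepting string of length 3.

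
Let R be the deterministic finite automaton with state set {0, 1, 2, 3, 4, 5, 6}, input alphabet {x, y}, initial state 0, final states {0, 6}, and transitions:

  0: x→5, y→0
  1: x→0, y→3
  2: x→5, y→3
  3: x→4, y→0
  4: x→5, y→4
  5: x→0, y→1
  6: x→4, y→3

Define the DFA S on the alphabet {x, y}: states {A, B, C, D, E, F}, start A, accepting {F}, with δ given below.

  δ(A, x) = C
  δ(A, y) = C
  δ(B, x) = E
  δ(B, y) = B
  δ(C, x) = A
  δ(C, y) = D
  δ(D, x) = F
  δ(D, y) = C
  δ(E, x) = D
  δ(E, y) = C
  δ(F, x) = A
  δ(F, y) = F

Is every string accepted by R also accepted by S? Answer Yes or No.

The empty string ε is in L(R) but not in L(S).
So L(R) ⊄ L(S).

No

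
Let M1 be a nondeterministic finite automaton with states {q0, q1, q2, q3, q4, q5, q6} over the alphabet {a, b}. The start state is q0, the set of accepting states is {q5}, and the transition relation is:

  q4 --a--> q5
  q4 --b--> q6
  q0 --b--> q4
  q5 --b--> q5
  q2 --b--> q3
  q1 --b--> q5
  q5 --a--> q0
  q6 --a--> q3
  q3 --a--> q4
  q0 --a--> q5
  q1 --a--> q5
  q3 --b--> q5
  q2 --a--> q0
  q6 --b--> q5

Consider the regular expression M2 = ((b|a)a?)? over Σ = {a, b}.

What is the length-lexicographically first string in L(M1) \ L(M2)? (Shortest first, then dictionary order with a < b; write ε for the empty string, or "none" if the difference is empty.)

ab

The string ab is accepted by M1 but not by M2.
No shorter string lies in the difference, and ab is the lexicographically first length-2 string in L(M1) \ L(M2).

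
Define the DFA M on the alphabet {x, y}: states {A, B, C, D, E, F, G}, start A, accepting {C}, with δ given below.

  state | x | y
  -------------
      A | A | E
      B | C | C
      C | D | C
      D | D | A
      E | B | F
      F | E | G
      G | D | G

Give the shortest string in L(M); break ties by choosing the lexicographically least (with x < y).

A breadth-first search from A reaches an accepting state first via the path A → E → B → C on input yxx.
No string of length < 3 is accepted (BFS exhausts all shorter strings without reaching an accepting state), and yxx is the lexicographically least accepting string of length 3.

yxx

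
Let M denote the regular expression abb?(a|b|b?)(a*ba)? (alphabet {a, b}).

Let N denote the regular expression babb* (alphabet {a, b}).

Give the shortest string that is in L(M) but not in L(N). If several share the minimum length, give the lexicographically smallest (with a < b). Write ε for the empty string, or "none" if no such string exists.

ab

The string ab is accepted by M but not by N.
No shorter string lies in the difference, and ab is the lexicographically first length-2 string in L(M) \ L(N).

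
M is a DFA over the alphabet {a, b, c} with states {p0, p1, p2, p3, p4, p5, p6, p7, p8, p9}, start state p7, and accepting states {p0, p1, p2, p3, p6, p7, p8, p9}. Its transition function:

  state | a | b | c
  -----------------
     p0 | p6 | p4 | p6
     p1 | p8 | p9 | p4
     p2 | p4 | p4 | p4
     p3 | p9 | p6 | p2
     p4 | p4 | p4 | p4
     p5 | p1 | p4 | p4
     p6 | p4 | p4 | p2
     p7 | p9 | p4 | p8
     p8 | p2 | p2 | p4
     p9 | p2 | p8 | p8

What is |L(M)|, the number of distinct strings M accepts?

12

The useful subgraph on states {p2, p7, p8, p9} is acyclic, so L(M) is finite; the longest accepting path visits 4 useful states, giving maximum string length 3.
Counting accepting paths from p7 by length: 1 of length 0, 2 of length 1, 5 of length 2, 4 of length 3. Total 12.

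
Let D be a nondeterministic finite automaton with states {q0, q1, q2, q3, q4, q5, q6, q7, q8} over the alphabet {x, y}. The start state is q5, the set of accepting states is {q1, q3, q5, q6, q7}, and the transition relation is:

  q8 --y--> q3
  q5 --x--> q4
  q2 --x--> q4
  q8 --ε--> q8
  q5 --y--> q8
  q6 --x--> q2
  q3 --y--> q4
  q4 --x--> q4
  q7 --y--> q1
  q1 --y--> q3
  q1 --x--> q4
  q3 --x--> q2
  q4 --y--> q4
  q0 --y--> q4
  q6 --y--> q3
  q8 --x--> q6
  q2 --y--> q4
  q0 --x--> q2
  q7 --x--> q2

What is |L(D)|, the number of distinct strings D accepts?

4

The useful subgraph on states {q3, q5, q6, q8} is acyclic, so L(D) is finite; the longest accepting path visits 4 useful states, giving maximum string length 3.
Counting accepting paths from q5 by length: 1 of length 0, 2 of length 2, 1 of length 3. Total 4.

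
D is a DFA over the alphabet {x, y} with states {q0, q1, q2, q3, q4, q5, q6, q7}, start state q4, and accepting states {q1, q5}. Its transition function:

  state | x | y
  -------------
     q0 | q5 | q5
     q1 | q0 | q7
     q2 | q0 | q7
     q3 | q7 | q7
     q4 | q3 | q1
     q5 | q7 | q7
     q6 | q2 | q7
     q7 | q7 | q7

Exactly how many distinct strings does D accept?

3

The useful subgraph on states {q0, q1, q4, q5} is acyclic, so L(D) is finite; the longest accepting path visits 4 useful states, giving maximum string length 3.
Counting accepting paths from q4 by length: 1 of length 1, 2 of length 3. Total 3.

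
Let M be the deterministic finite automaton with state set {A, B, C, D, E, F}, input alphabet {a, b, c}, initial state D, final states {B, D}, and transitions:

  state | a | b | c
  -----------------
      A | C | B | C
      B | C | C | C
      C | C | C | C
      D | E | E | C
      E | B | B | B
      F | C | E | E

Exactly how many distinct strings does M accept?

7

The useful subgraph on states {B, D, E} is acyclic, so L(M) is finite; the longest accepting path visits 3 useful states, giving maximum string length 2.
Counting accepting paths from D by length: 1 of length 0, 6 of length 2. Total 7.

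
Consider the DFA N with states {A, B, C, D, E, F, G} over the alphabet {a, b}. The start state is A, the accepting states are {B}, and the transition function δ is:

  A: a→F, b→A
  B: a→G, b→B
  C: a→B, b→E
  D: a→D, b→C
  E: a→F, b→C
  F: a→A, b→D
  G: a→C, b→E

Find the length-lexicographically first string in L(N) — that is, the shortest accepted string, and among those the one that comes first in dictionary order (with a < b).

abba

A breadth-first search from A reaches an accepting state first via the path A → F → D → C → B on input abba.
No string of length < 4 is accepted (BFS exhausts all shorter strings without reaching an accepting state), and abba is the lexicographically least accepting string of length 4.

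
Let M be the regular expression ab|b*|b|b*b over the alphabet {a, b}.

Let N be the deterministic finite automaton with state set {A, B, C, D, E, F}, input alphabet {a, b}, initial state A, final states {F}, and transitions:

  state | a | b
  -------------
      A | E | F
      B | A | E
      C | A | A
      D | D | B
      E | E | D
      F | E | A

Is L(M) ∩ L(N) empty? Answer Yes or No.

The string b is accepted by both M and N.
Hence L(M) ∩ L(N) ≠ ∅.

No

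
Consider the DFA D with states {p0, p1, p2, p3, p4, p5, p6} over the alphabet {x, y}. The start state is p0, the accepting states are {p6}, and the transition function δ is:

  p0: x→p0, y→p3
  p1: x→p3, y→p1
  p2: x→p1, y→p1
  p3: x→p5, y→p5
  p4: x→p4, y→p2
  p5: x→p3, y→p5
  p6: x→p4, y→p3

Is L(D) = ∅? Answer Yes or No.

The states reachable from the start state are {p0, p3, p5}.
None of the accepting states {p6} is reachable, so no string is accepted and L(D) = ∅.

Yes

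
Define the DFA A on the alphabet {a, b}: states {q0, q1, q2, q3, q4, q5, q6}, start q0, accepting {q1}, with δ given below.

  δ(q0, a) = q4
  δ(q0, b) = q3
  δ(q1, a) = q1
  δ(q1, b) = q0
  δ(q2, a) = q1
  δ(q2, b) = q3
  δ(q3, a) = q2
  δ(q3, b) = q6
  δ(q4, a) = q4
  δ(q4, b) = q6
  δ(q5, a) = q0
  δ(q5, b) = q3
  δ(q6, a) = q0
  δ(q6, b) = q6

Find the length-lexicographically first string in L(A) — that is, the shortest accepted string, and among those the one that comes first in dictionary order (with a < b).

A breadth-first search from q0 reaches an accepting state first via the path q0 → q3 → q2 → q1 on input baa.
No string of length < 3 is accepted (BFS exhausts all shorter strings without reaching an accepting state), and baa is the lexicographically least accepting string of length 3.

baa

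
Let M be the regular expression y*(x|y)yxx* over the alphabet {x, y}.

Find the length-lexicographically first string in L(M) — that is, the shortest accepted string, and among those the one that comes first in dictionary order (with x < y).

By inspection of the expression, no string of length less than 3 matches, and xyx is the lexicographically first match of length 3.

xyx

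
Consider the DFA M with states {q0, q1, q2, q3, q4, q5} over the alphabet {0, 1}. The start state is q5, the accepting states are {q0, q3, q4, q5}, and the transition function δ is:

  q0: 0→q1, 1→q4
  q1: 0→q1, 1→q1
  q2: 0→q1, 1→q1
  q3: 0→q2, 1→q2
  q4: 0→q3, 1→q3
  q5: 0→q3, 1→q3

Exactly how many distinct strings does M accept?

The useful subgraph on states {q3, q5} is acyclic, so L(M) is finite; the longest accepting path visits 2 useful states, giving maximum string length 1.
Counting accepting paths from q5 by length: 1 of length 0, 2 of length 1. Total 3.

3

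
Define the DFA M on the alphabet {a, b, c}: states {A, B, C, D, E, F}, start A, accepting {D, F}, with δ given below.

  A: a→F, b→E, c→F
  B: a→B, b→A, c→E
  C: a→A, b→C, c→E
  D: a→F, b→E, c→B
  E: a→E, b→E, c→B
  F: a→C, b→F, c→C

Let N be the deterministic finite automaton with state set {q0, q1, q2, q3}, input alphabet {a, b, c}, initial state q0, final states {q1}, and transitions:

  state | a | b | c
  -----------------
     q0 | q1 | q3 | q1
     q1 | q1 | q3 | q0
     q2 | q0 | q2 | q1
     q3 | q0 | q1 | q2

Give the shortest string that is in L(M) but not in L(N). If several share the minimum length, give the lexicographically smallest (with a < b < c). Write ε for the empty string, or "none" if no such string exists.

ab

The string ab is accepted by M but not by N.
No shorter string lies in the difference, and ab is the lexicographically first length-2 string in L(M) \ L(N).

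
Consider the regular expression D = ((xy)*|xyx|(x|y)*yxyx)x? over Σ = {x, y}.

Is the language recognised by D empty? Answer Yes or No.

The empty string ε matches the expression, so it belongs to L(D).
Since L(D) contains at least one string, it is not empty.

No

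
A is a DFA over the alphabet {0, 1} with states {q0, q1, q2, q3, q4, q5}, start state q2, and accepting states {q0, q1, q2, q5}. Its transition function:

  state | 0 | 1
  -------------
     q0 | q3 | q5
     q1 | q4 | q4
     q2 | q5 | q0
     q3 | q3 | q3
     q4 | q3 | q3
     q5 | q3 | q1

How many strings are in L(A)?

6

The useful subgraph on states {q0, q1, q2, q5} is acyclic, so L(A) is finite; the longest accepting path visits 4 useful states, giving maximum string length 3.
Counting accepting paths from q2 by length: 1 of length 0, 2 of length 1, 2 of length 2, 1 of length 3. Total 6.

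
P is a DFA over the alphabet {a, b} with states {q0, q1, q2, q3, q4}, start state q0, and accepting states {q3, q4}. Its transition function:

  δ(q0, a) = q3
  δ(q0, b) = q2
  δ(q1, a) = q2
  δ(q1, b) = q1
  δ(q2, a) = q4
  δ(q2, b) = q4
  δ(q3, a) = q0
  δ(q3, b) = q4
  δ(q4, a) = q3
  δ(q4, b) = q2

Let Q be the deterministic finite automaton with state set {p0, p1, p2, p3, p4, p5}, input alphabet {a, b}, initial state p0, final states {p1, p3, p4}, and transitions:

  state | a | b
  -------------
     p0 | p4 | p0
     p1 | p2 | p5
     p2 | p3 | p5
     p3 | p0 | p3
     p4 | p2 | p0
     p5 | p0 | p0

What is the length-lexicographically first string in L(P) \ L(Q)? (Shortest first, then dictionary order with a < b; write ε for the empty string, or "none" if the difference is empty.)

ab

The string ab is accepted by P but not by Q.
No shorter string lies in the difference, and ab is the lexicographically first length-2 string in L(P) \ L(Q).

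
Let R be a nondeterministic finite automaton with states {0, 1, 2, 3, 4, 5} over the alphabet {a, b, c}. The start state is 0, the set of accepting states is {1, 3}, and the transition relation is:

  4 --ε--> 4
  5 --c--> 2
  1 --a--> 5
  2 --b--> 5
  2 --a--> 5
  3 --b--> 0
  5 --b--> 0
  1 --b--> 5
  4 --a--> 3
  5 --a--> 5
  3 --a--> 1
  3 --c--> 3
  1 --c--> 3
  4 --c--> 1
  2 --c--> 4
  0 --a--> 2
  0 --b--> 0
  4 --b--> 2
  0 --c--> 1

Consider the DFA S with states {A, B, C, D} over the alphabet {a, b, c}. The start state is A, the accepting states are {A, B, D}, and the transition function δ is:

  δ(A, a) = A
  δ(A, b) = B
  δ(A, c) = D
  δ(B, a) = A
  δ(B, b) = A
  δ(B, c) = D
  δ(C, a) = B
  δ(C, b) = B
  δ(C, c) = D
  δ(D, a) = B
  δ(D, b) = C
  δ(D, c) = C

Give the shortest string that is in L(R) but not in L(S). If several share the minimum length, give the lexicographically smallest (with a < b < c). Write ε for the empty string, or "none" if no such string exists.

The string cc is accepted by R but not by S.
No shorter string lies in the difference, and cc is the lexicographically first length-2 string in L(R) \ L(S).

cc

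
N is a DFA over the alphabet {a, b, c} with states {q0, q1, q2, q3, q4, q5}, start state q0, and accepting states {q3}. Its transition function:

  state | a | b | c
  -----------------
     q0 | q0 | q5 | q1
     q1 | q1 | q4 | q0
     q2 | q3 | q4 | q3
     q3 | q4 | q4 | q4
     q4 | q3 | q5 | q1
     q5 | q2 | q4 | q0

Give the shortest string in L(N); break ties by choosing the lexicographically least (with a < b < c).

A breadth-first search from q0 reaches an accepting state first via the path q0 → q5 → q2 → q3 on input baa.
No string of length < 3 is accepted (BFS exhausts all shorter strings without reaching an accepting state), and baa is the lexicographically least accepting string of length 3.

baa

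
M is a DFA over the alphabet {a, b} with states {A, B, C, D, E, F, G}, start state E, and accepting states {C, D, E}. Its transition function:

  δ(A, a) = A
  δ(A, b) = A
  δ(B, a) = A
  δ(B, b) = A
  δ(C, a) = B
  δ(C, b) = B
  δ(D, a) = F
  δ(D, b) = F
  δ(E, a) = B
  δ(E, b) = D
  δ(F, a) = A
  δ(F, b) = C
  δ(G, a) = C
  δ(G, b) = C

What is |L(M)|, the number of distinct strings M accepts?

The useful subgraph on states {C, D, E, F} is acyclic, so L(M) is finite; the longest accepting path visits 4 useful states, giving maximum string length 3.
Counting accepting paths from E by length: 1 of length 0, 1 of length 1, 2 of length 3. Total 4.

4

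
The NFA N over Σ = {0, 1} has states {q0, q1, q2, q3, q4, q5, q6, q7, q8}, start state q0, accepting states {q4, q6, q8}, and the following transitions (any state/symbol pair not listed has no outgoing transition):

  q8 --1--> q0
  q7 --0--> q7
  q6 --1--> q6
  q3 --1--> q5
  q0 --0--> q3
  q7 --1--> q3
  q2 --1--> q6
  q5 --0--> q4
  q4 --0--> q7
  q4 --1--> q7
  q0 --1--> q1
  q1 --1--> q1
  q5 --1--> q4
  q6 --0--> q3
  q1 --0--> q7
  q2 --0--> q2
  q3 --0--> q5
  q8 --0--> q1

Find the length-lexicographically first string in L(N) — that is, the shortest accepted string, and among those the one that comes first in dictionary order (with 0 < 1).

000

A breadth-first search from q0 reaches an accepting state first via the path q0 → q3 → q5 → q4 on input 000.
No string of length < 3 is accepted (BFS exhausts all shorter strings without reaching an accepting state), and 000 is the lexicographically least accepting string of length 3.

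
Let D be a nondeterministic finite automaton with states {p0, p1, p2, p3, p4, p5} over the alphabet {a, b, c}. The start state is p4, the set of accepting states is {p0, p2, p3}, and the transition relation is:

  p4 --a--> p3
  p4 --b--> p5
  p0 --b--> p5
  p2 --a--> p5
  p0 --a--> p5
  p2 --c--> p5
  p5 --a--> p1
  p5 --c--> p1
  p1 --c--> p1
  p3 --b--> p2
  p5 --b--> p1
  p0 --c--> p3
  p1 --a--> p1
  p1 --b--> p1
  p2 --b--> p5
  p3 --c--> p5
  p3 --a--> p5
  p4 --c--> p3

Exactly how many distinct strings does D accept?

The useful subgraph on states {p2, p3, p4} is acyclic, so L(D) is finite; the longest accepting path visits 3 useful states, giving maximum string length 2.
Counting accepting paths from p4 by length: 2 of length 1, 2 of length 2. Total 4.

4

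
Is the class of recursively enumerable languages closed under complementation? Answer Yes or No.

No

If both L and its complement were r.e., running the two recognisers in parallel would decide L, so L would be recursive; but there are r.e. languages that are not recursive (e.g. the halting problem), and their complements are therefore not r.e.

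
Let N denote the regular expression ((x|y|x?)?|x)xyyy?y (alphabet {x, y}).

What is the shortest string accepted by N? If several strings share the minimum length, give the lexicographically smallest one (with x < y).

By inspection of the expression, no string of length less than 4 matches, and xyyy is the lexicographically first match of length 4.

xyyy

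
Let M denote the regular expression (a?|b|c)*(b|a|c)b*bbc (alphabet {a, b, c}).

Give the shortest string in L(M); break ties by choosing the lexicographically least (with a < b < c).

By inspection of the expression, no string of length less than 4 matches, and abbc is the lexicographically first match of length 4.

abbc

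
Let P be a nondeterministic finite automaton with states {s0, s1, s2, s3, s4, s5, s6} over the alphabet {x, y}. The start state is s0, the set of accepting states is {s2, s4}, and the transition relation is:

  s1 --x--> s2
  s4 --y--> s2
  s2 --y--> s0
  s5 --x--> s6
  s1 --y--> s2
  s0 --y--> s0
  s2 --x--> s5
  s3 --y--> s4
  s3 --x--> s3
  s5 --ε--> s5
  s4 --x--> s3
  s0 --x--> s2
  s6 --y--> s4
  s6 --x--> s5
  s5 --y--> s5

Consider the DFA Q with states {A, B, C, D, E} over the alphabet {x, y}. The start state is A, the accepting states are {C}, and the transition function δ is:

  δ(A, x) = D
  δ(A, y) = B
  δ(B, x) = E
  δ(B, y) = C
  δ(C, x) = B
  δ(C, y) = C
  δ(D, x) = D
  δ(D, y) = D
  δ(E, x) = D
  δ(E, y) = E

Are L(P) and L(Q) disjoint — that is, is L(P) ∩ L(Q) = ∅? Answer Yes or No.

Exploring the product automaton P × Q from the start pair (s0, A), following both machines on each input symbol, reaches 13 state pairs: (s0, A), (s2, D), (s0, B), (s5, D), (s0, D), (s2, E), (s0, C), (s6, D), (s0, E), (s2, B), (s4, D), (s5, E), (s3, D).
P accepts in {s2, s4} and Q accepts in {C}; no reachable pair has both components accepting, so no string drives both machines to acceptance simultaneously and L(P) ∩ L(Q) = ∅.
So no string is accepted by both, and the intersection is empty.

Yes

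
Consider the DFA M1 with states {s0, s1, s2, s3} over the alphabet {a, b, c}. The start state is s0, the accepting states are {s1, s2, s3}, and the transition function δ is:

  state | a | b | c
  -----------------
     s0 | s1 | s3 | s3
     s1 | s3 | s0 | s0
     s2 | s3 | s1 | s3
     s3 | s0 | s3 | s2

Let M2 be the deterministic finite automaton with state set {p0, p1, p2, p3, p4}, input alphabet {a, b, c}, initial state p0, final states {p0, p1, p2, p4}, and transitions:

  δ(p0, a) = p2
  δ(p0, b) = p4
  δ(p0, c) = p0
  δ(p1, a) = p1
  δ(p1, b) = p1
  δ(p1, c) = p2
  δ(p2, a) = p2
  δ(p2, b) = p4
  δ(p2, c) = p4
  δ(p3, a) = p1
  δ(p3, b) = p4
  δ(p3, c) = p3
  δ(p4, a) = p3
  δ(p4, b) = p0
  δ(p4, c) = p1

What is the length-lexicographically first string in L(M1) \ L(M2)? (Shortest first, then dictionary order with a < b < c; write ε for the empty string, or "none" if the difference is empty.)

aba

The string aba is accepted by M1 but not by M2.
No shorter string lies in the difference, and aba is the lexicographically first length-3 string in L(M1) \ L(M2).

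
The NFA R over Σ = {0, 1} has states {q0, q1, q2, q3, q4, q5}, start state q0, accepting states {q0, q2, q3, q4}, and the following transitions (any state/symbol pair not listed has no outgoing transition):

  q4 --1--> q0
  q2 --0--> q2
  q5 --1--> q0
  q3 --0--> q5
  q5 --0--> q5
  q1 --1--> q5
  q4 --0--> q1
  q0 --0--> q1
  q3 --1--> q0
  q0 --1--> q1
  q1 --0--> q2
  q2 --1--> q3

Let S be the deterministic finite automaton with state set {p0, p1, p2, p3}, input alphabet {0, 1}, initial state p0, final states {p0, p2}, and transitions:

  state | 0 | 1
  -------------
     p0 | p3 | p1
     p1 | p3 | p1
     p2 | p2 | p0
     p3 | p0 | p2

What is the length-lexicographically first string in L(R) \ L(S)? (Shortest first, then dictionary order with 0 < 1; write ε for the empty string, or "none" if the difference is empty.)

10

The string 10 is accepted by R but not by S.
No shorter string lies in the difference, and 10 is the lexicographically first length-2 string in L(R) \ L(S).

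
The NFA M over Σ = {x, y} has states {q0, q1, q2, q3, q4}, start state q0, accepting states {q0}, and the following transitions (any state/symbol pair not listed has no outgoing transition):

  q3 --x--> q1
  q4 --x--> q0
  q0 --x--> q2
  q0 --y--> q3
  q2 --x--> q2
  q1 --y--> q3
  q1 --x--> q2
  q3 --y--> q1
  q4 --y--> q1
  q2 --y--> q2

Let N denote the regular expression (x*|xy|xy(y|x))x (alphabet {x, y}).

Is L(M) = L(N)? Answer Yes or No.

No

The empty string ε is accepted by M but rejected by N.
So L(M) ≠ L(N).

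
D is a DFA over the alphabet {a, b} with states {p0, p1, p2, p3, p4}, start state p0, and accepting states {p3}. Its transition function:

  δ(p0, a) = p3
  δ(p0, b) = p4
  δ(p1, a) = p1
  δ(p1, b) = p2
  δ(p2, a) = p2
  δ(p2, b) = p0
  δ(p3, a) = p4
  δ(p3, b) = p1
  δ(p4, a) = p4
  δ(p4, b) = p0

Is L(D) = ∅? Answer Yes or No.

The string a is accepted: the run p0 → p3 ends in the accepting state p3.
Since at least one string is accepted, L(D) is not empty.

No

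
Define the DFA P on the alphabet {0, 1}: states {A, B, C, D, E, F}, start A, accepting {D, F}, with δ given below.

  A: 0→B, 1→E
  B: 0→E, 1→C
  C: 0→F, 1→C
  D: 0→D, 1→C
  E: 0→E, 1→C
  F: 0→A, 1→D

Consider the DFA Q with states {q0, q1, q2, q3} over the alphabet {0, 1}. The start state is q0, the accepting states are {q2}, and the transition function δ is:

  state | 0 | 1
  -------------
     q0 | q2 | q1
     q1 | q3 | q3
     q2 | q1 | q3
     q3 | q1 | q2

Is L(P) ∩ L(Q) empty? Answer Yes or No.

Yes

Exploring the product automaton P × Q from the start pair (A, q0), following both machines on each input symbol, reaches 12 state pairs: (A, q0), (B, q2), (E, q1), (C, q3), (E, q3), (F, q1), (C, q2), (A, q3), (D, q3), (B, q1), (E, q2), (D, q1).
P accepts in {D, F} and Q accepts in {q2}; no reachable pair has both components accepting, so no string drives both machines to acceptance simultaneously and L(P) ∩ L(Q) = ∅.
So no string is accepted by both, and the intersection is empty.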